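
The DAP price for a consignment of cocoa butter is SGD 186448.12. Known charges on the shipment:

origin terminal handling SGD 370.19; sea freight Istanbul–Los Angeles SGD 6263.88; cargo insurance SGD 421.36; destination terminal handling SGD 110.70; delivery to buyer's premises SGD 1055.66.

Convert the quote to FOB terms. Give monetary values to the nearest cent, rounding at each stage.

Not relevant to the conversion: origin terminal — on the seller under both DAP and FOB; already in the DAP price and stays in the FOB price.
From DAP to FOB, the seller no longer bears: freight, insurance, destination terminal, delivery.
FOB price = 186448.12 − 6263.88 − 421.36 − 110.70 − 1055.66 = 178596.52

FOB price: SGD 178596.52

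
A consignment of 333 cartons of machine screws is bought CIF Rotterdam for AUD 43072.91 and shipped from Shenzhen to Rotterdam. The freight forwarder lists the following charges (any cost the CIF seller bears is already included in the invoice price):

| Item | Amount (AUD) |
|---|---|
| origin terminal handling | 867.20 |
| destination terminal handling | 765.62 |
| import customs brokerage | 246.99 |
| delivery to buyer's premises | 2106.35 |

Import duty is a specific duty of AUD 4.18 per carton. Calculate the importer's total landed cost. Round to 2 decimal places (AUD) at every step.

Total landed cost: AUD 47583.81

CIF: the seller pays costs through ocean freight and marine insurance to the destination port.
Already in the invoice (seller's account under CIF): origin terminal — exclude.
The CIF price already equals the CIF value: 43072.91
Import duty = 333 × 4.18 = 1391.94
Buyer bears: destination terminal 765.62 + brokerage 246.99 + delivery 2106.35 + duty 1391.94 = 4510.90
Landed cost = invoice 43072.91 + 4510.90 = 47583.81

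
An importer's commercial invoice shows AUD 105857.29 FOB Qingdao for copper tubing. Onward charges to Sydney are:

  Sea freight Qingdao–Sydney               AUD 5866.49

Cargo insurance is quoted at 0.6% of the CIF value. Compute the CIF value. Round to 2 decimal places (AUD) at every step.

CIF value: AUD 112398.17

Let C be the CIF value. C = FOB price + freight + 0.6% × C
C − 0.6% × C = 105857.29 + 5866.49
0.994 × C = 111723.78
C = 111723.78 / 0.994 = 112398.17
Insurance premium = 0.6% × 112398.17 = 674.39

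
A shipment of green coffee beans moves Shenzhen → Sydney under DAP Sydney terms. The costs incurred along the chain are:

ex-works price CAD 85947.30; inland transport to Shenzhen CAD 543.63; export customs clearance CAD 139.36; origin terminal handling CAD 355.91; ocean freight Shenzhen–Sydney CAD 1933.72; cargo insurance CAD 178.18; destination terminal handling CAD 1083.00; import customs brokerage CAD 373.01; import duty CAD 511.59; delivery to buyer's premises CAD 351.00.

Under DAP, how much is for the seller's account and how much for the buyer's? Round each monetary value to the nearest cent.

DAP: the seller bears all costs to the named destination except import duty and clearance.
Seller's account: goods 85947.30 + inland to port 543.63 + export clearance 139.36 + origin terminal 355.91 + freight 1933.72 + insurance 178.18 + destination terminal 1083.00 + delivery 351.00 = 90532.10
Buyer's account: brokerage 373.01 + duty 511.59 = 884.60

Seller: CAD 90532.10; buyer: CAD 884.60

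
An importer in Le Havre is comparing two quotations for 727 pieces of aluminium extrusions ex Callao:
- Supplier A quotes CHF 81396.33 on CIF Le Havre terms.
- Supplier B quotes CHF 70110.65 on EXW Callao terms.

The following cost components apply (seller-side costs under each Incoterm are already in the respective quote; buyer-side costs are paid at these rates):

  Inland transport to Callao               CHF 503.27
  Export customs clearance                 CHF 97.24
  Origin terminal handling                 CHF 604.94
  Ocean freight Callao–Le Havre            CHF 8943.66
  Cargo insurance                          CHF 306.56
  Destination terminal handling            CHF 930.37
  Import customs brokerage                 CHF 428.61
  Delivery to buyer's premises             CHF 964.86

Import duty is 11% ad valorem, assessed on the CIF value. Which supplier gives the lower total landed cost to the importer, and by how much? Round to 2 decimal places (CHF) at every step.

Supplier B is cheaper by CHF 921.31

Supplier A (CIF):
The CIF price already equals the CIF value: 81396.33
Import duty = 81396.33 × 11% = 8953.60
Buyer bears (A): 930.37 + 428.61 + 964.86 = 2323.84
Landed cost (A) = invoice 81396.33 + 2323.84 + duty 8953.60 = 92673.77
Supplier B (EXW):
CIF value = EXW price + inland to port + export clearance + origin terminal + freight + insurance = 70110.65 + 503.27 + 97.24 + 604.94 + 8943.66 + 306.56 = 80566.32
Import duty = 80566.32 × 11% = 8862.30
Buyer bears (B): 503.27 + 97.24 + 604.94 + 8943.66 + 306.56 + 930.37 + 428.61 + 964.86 = 12779.51
Landed cost (B) = invoice 70110.65 + 12779.51 + duty 8862.30 = 91752.46
Difference = |92673.77 − 91752.46| = 921.31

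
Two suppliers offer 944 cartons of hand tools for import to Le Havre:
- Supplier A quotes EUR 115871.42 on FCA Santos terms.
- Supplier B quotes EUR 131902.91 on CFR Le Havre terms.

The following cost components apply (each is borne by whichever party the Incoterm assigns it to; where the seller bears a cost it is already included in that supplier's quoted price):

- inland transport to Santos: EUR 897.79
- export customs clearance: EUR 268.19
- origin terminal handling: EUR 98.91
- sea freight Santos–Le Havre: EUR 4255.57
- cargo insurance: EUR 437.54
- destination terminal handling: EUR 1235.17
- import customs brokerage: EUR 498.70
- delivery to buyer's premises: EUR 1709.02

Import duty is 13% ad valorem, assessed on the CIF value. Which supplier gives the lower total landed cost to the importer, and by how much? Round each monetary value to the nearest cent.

Supplier A (FCA):
CIF value = FCA price + origin terminal + freight + insurance = 115871.42 + 98.91 + 4255.57 + 437.54 = 120663.44
Import duty = 120663.44 × 13% = 15686.25
Buyer bears (A): 98.91 + 4255.57 + 437.54 + 1235.17 + 498.70 + 1709.02 = 8234.91
Landed cost (A) = invoice 115871.42 + 8234.91 + duty 15686.25 = 139792.58
Supplier B (CFR):
CIF value = CFR price + insurance = 131902.91 + 437.54 = 132340.45
Import duty = 132340.45 × 13% = 17204.26
Buyer bears (B): 437.54 + 1235.17 + 498.70 + 1709.02 = 3880.43
Landed cost (B) = invoice 131902.91 + 3880.43 + duty 17204.26 = 152987.60
Difference = |139792.58 − 152987.60| = 13195.02

Supplier A is cheaper by EUR 13195.02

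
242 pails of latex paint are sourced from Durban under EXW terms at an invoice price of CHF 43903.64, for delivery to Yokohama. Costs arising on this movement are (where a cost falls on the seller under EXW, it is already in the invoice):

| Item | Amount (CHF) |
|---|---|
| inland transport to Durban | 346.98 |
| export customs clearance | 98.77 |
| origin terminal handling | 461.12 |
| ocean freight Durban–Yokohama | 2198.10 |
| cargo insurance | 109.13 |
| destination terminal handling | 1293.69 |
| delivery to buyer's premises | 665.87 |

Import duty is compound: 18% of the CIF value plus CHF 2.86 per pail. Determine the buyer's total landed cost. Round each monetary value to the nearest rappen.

EXW: the seller makes goods available at their premises; the buyer bears all onward costs.
CIF value = EXW price + inland to port + export clearance + origin terminal + freight + insurance = 43903.64 + 346.98 + 98.77 + 461.12 + 2198.10 + 109.13 = 47117.74
Ad valorem component: 47117.74 × 18% = 8481.19
Specific component: 242 × 2.86 = 692.12
Import duty = 8481.19 + 692.12 = 9173.31
Buyer bears: inland to port 346.98 + export clearance 98.77 + origin terminal 461.12 + freight 2198.10 + insurance 109.13 + destination terminal 1293.69 + delivery 665.87 + duty 9173.31 = 14346.97
Landed cost = invoice 43903.64 + 14346.97 = 58250.61

Total landed cost: CHF 58250.61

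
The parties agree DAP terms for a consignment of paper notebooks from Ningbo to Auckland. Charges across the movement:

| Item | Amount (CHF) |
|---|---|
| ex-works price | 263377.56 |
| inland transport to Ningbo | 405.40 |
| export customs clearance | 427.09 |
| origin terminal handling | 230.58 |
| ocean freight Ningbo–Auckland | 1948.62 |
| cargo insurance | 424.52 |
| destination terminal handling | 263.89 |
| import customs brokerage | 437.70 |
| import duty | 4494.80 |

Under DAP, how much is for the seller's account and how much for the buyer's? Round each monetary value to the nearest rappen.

DAP: the seller bears all costs to the named destination except import duty and clearance.
Seller's account: goods 263377.56 + inland to port 405.40 + export clearance 427.09 + origin terminal 230.58 + freight 1948.62 + insurance 424.52 + destination terminal 263.89 = 267077.66
Buyer's account: brokerage 437.70 + duty 4494.80 = 4932.50

Seller: CHF 267077.66; buyer: CHF 4932.50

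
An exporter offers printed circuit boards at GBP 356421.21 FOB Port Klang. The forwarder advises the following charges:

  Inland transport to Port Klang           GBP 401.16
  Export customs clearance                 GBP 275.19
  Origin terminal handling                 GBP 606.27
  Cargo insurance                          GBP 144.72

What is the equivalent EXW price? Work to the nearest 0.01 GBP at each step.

Not relevant to the conversion: insurance — on the buyer under both terms; not part of either seller's price.
From FOB to EXW, the seller no longer bears: inland to port, export clearance, origin terminal.
EXW price = 356421.21 − 401.16 − 275.19 − 606.27 = 355138.59

EXW price: GBP 355138.59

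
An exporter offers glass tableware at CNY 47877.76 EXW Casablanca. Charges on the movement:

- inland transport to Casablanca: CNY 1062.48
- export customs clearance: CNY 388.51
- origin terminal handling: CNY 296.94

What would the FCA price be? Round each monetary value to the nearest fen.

Not relevant to the conversion: origin terminal — on the buyer under both terms; not part of either seller's price.
From EXW to FCA, the seller additionally bears: inland to port, export clearance.
FCA price = 47877.76 + 1062.48 + 388.51 = 49328.75

FCA price: CNY 49328.75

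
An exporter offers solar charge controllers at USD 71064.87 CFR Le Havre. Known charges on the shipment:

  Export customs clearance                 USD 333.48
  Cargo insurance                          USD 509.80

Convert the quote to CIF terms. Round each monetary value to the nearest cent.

Not relevant to the conversion: export clearance — on the seller under both CFR and CIF; already in the CFR price and stays in the CIF price.
From CFR to CIF, the seller additionally bears: insurance.
CIF price = 71064.87 + 509.80 = 71574.67

CIF price: USD 71574.67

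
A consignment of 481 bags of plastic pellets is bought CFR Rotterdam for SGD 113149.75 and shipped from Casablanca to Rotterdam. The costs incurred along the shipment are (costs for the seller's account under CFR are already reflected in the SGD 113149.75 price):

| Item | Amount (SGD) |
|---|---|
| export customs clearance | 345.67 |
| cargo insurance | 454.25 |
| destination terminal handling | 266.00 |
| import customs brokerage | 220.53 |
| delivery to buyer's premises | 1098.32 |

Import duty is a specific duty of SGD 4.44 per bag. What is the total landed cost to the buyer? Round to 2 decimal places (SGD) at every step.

Total landed cost: SGD 117324.49

CFR: the seller pays costs through ocean freight to the destination port, but not insurance.
Already in the invoice (seller's account under CFR): export clearance — exclude.
CIF value = CFR price + insurance = 113149.75 + 454.25 = 113604.00
Import duty = 481 × 4.44 = 2135.64
Buyer bears: insurance 454.25 + destination terminal 266.00 + brokerage 220.53 + delivery 1098.32 + duty 2135.64 = 4174.74
Landed cost = invoice 113149.75 + 4174.74 = 117324.49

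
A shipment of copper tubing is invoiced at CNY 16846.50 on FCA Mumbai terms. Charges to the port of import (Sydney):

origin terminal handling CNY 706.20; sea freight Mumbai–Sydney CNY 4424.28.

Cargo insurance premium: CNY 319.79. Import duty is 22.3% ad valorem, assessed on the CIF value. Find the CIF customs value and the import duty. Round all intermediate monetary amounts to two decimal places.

CIF value: CNY 22296.77; import duty: CNY 4972.18

CIF = FCA price + pre-shipment costs + freight + insurance
CIF = 16846.50 + 706.20 + 4424.28 + 319.79 = 22296.77
Import duty = 22296.77 × 22.3% = 4972.18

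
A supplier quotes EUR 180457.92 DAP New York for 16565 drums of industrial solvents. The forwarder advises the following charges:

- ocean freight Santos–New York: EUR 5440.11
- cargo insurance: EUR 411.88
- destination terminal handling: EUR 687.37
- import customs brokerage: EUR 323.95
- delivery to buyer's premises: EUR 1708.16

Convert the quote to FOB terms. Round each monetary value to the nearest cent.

FOB price: EUR 172210.40

Not relevant to the conversion: brokerage — on the buyer under both terms; not part of either seller's price.
From DAP to FOB, the seller no longer bears: freight, insurance, destination terminal, delivery.
FOB price = 180457.92 − 5440.11 − 411.88 − 687.37 − 1708.16 = 172210.40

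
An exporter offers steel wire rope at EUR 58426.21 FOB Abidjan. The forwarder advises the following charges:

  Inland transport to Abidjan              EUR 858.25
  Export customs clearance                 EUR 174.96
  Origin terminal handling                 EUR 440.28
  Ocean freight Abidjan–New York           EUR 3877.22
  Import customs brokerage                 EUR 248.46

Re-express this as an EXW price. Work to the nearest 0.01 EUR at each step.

Not relevant to the conversion: brokerage, freight — on the buyer under both terms; not part of either seller's price.
From FOB to EXW, the seller no longer bears: inland to port, export clearance, origin terminal.
EXW price = 58426.21 − 858.25 − 174.96 − 440.28 = 56952.72

EXW price: EUR 56952.72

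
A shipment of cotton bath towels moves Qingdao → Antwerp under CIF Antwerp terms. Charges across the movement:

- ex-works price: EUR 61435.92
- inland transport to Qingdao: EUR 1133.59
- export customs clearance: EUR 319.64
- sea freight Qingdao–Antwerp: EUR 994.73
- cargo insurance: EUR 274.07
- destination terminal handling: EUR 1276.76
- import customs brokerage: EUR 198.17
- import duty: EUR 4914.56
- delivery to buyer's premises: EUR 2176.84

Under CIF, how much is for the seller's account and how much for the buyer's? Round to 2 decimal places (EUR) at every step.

Seller: EUR 64157.95; buyer: EUR 8566.33

CIF: the seller pays costs through ocean freight and marine insurance to the destination port.
Seller's account: goods 61435.92 + inland to port 1133.59 + export clearance 319.64 + freight 994.73 + insurance 274.07 = 64157.95
Buyer's account: destination terminal 1276.76 + brokerage 198.17 + duty 4914.56 + delivery 2176.84 = 8566.33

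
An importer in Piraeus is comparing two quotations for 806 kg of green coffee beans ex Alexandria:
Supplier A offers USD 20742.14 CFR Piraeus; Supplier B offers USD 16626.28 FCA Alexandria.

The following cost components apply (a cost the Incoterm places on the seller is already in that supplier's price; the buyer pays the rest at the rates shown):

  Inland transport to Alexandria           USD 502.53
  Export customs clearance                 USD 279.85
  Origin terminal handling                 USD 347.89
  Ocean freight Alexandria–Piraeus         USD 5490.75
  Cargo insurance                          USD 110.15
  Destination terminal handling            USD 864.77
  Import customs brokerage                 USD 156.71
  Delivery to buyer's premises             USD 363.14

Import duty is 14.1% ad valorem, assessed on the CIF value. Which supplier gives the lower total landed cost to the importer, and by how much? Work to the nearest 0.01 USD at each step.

Supplier A is cheaper by USD 1965.69

Supplier A (CFR):
CIF value = CFR price + insurance = 20742.14 + 110.15 = 20852.29
Import duty = 20852.29 × 14.1% = 2940.17
Buyer bears (A): 110.15 + 864.77 + 156.71 + 363.14 = 1494.77
Landed cost (A) = invoice 20742.14 + 1494.77 + duty 2940.17 = 25177.08
Supplier B (FCA):
CIF value = FCA price + origin terminal + freight + insurance = 16626.28 + 347.89 + 5490.75 + 110.15 = 22575.07
Import duty = 22575.07 × 14.1% = 3183.08
Buyer bears (B): 347.89 + 5490.75 + 110.15 + 864.77 + 156.71 + 363.14 = 7333.41
Landed cost (B) = invoice 16626.28 + 7333.41 + duty 3183.08 = 27142.77
Difference = |25177.08 − 27142.77| = 1965.69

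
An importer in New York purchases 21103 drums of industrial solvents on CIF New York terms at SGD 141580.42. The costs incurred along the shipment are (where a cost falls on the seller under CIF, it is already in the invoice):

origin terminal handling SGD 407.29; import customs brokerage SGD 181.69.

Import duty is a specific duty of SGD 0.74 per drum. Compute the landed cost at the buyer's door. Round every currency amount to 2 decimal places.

CIF: the seller pays costs through ocean freight and marine insurance to the destination port.
Already in the invoice (seller's account under CIF): origin terminal — exclude.
The CIF price already equals the CIF value: 141580.42
Import duty = 21103 × 0.74 = 15616.22
Buyer bears: brokerage 181.69 + duty 15616.22 = 15797.91
Landed cost = invoice 141580.42 + 15797.91 = 157378.33

Total landed cost: SGD 157378.33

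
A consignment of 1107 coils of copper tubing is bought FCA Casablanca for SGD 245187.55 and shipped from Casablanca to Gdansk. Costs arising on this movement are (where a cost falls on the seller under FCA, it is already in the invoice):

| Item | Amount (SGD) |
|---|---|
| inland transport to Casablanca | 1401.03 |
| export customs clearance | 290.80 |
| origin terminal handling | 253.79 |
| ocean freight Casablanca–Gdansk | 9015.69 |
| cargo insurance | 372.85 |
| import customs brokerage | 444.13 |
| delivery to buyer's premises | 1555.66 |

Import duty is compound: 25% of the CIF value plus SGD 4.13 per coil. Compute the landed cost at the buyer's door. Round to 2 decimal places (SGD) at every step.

FCA: the seller delivers export-cleared goods to the carrier; the buyer bears costs from that point.
Already in the invoice (seller's account under FCA): inland to port, export clearance — exclude.
CIF value = FCA price + origin terminal + freight + insurance = 245187.55 + 253.79 + 9015.69 + 372.85 = 254829.88
Ad valorem component: 254829.88 × 25% = 63707.47
Specific component: 1107 × 4.13 = 4571.91
Import duty = 63707.47 + 4571.91 = 68279.38
Buyer bears: origin terminal 253.79 + freight 9015.69 + insurance 372.85 + brokerage 444.13 + delivery 1555.66 + duty 68279.38 = 79921.50
Landed cost = invoice 245187.55 + 79921.50 = 325109.05

Total landed cost: SGD 325109.05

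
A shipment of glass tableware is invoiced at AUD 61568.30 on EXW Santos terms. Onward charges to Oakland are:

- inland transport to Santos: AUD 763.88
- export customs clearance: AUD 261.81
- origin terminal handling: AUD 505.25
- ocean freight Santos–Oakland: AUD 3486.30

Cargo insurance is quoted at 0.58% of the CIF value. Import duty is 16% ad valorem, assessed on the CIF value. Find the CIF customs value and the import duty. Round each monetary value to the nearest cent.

Let C be the CIF value. C = EXW price + pre-shipment costs + freight + 0.58% × C
C − 0.58% × C = 61568.30 + 763.88 + 261.81 + 505.25 + 3486.30
0.9942 × C = 66585.54
C = 66585.54 / 0.9942 = 66973.99
Insurance premium = 0.58% × 66973.99 = 388.45
Import duty = 66973.99 × 16% = 10715.84

CIF value: AUD 66973.99; import duty: AUD 10715.84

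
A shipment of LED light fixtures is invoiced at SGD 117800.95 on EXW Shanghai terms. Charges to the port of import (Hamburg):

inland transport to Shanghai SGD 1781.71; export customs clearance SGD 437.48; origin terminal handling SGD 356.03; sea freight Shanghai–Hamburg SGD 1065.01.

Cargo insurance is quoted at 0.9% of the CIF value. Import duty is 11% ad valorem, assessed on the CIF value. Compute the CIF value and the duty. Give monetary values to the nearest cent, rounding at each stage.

CIF value: SGD 122544.08; import duty: SGD 13479.85

Let C be the CIF value. C = EXW price + pre-shipment costs + freight + 0.9% × C
C − 0.9% × C = 117800.95 + 1781.71 + 437.48 + 356.03 + 1065.01
0.991 × C = 121441.18
C = 121441.18 / 0.991 = 122544.08
Insurance premium = 0.9% × 122544.08 = 1102.90
Import duty = 122544.08 × 11% = 13479.85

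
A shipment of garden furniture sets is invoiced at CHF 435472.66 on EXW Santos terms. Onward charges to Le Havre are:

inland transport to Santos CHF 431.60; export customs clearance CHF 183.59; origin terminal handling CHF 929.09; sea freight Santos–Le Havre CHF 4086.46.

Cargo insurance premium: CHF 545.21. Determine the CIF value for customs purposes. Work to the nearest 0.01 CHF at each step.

CIF value: CHF 441648.61

CIF = EXW price + pre-shipment costs + freight + insurance
CIF = 435472.66 + 431.60 + 183.59 + 929.09 + 4086.46 + 545.21 = 441648.61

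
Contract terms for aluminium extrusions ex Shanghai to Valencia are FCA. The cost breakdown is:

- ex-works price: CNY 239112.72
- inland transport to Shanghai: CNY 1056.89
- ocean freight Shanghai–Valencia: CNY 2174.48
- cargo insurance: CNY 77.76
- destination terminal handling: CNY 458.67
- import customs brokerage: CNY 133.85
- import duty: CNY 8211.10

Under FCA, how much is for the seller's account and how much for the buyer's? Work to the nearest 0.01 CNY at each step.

FCA: the seller delivers export-cleared goods to the carrier; the buyer bears costs from that point.
Seller's account: goods 239112.72 + inland to port 1056.89 = 240169.61
Buyer's account: freight 2174.48 + insurance 77.76 + destination terminal 458.67 + brokerage 133.85 + duty 8211.10 = 11055.86

Seller: CNY 240169.61; buyer: CNY 11055.86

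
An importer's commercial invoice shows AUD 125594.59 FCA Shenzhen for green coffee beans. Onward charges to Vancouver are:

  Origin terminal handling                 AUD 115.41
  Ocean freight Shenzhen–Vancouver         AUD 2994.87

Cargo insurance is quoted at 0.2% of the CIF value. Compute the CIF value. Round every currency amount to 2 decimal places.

CIF value: AUD 128962.80

Let C be the CIF value. C = FCA price + pre-shipment costs + freight + 0.2% × C
C − 0.2% × C = 125594.59 + 115.41 + 2994.87
0.998 × C = 128704.87
C = 128704.87 / 0.998 = 128962.80
Insurance premium = 0.2% × 128962.80 = 257.93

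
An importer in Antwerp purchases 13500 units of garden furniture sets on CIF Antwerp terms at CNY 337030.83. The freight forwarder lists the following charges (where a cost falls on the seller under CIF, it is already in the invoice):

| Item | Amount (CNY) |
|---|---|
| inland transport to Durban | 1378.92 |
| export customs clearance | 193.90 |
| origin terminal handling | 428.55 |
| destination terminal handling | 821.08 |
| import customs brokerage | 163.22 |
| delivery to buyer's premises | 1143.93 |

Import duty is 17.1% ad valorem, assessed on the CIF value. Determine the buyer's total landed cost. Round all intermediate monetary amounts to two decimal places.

CIF: the seller pays costs through ocean freight and marine insurance to the destination port.
Already in the invoice (seller's account under CIF): inland to port, export clearance, origin terminal — exclude.
The CIF price already equals the CIF value: 337030.83
Import duty = 337030.83 × 17.1% = 57632.27
Buyer bears: destination terminal 821.08 + brokerage 163.22 + delivery 1143.93 + duty 57632.27 = 59760.50
Landed cost = invoice 337030.83 + 59760.50 = 396791.33

Total landed cost: CNY 396791.33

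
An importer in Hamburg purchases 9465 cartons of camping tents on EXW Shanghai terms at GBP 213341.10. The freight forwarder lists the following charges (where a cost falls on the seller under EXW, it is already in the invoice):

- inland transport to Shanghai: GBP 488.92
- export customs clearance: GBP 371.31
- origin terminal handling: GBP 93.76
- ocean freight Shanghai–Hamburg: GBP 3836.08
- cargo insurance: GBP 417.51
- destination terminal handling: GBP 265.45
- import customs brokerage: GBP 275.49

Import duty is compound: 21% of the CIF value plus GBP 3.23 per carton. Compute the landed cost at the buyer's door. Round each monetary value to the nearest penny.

Total landed cost: GBP 295556.79

EXW: the seller makes goods available at their premises; the buyer bears all onward costs.
CIF value = EXW price + inland to port + export clearance + origin terminal + freight + insurance = 213341.10 + 488.92 + 371.31 + 93.76 + 3836.08 + 417.51 = 218548.68
Ad valorem component: 218548.68 × 21% = 45895.22
Specific component: 9465 × 3.23 = 30571.95
Import duty = 45895.22 + 30571.95 = 76467.17
Buyer bears: inland to port 488.92 + export clearance 371.31 + origin terminal 93.76 + freight 3836.08 + insurance 417.51 + destination terminal 265.45 + brokerage 275.49 + duty 76467.17 = 82215.69
Landed cost = invoice 213341.10 + 82215.69 = 295556.79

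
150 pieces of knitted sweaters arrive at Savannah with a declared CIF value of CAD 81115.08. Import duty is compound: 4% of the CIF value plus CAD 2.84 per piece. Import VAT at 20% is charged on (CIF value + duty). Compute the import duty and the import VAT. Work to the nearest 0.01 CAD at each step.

Ad valorem component: 81115.08 × 4% = 3244.60
Specific component: 150 × 2.84 = 426.00
Import duty = 3244.60 + 426.00 = 3670.60
VAT base = CIF + duty = 81115.08 + 3670.60 = 84785.68
Import VAT = 84785.68 × 20% = 16957.14

Import duty: CAD 3670.60; import VAT: CAD 16957.14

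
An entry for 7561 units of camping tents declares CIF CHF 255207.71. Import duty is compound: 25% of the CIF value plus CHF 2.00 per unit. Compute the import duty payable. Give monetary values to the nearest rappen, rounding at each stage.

Ad valorem component: 255207.71 × 25% = 63801.93
Specific component: 7561 × 2.00 = 15122.00
Import duty = 63801.93 + 15122.00 = 78923.93

Import duty: CHF 78923.93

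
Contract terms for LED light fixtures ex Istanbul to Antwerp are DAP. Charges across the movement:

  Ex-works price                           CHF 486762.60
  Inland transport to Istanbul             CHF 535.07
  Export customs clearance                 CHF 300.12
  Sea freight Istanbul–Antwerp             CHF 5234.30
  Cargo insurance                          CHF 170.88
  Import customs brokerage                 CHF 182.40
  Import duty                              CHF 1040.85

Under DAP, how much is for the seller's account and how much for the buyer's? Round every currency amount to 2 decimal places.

DAP: the seller bears all costs to the named destination except import duty and clearance.
Seller's account: goods 486762.60 + inland to port 535.07 + export clearance 300.12 + freight 5234.30 + insurance 170.88 = 493002.97
Buyer's account: brokerage 182.40 + duty 1040.85 = 1223.25

Seller: CHF 493002.97; buyer: CHF 1223.25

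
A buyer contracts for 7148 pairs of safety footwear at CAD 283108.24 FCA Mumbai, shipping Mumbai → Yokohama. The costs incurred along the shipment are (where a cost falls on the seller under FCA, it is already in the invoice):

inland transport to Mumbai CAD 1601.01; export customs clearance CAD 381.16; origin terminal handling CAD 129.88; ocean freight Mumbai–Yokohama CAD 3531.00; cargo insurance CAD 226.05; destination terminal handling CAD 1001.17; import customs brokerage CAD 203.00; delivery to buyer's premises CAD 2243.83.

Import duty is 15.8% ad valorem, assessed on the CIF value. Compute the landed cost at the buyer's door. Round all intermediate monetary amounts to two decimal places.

Total landed cost: CAD 335788.41

FCA: the seller delivers export-cleared goods to the carrier; the buyer bears costs from that point.
Already in the invoice (seller's account under FCA): inland to port, export clearance — exclude.
CIF value = FCA price + origin terminal + freight + insurance = 283108.24 + 129.88 + 3531.00 + 226.05 = 286995.17
Import duty = 286995.17 × 15.8% = 45345.24
Buyer bears: origin terminal 129.88 + freight 3531.00 + insurance 226.05 + destination terminal 1001.17 + brokerage 203.00 + delivery 2243.83 + duty 45345.24 = 52680.17
Landed cost = invoice 283108.24 + 52680.17 = 335788.41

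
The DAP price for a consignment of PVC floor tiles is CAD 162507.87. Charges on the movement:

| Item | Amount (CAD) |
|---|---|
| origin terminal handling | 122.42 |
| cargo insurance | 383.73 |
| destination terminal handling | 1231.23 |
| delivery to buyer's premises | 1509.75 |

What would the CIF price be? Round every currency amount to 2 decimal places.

Not relevant to the conversion: origin terminal, insurance — on the seller under both DAP and CIF; already in the DAP price and stays in the CIF price.
From DAP to CIF, the seller no longer bears: destination terminal, delivery.
CIF price = 162507.87 − 1231.23 − 1509.75 = 159766.89

CIF price: CAD 159766.89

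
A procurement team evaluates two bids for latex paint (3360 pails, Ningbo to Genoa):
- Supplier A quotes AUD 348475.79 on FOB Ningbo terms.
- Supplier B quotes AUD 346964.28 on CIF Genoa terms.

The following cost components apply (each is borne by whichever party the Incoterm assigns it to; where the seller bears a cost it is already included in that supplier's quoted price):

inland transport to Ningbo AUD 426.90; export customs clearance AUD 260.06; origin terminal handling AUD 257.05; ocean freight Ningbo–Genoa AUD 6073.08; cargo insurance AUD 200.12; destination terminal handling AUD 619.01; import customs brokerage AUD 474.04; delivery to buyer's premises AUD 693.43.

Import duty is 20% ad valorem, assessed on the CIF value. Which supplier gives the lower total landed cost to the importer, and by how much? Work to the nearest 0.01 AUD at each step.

Supplier B is cheaper by AUD 9341.65

Supplier A (FOB):
CIF value = FOB price + freight + insurance = 348475.79 + 6073.08 + 200.12 = 354748.99
Import duty = 354748.99 × 20% = 70949.80
Buyer bears (A): 6073.08 + 200.12 + 619.01 + 474.04 + 693.43 = 8059.68
Landed cost (A) = invoice 348475.79 + 8059.68 + duty 70949.80 = 427485.27
Supplier B (CIF):
The CIF price already equals the CIF value: 346964.28
Import duty = 346964.28 × 20% = 69392.86
Buyer bears (B): 619.01 + 474.04 + 693.43 = 1786.48
Landed cost (B) = invoice 346964.28 + 1786.48 + duty 69392.86 = 418143.62
Difference = |427485.27 − 418143.62| = 9341.65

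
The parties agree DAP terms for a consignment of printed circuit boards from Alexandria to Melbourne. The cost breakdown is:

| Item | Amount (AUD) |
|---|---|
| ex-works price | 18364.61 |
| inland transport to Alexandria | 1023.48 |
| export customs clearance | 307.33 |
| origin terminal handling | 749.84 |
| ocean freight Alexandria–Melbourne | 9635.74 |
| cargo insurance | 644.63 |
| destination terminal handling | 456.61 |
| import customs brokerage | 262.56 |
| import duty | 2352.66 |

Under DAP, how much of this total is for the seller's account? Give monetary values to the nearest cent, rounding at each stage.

DAP: the seller bears all costs to the named destination except import duty and clearance.
Seller's account: goods 18364.61 + inland to port 1023.48 + export clearance 307.33 + origin terminal 749.84 + freight 9635.74 + insurance 644.63 + destination terminal 456.61 = 31182.24
Buyer's account: brokerage 262.56 + duty 2352.66 = 2615.22

Seller's account: AUD 31182.24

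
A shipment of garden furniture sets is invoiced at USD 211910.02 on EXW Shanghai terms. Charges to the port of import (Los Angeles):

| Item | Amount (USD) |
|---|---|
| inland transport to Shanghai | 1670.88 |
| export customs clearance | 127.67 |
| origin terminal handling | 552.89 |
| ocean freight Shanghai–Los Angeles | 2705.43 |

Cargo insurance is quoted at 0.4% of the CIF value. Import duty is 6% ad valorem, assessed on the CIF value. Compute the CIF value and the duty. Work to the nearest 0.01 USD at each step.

Let C be the CIF value. C = EXW price + pre-shipment costs + freight + 0.4% × C
C − 0.4% × C = 211910.02 + 1670.88 + 127.67 + 552.89 + 2705.43
0.996 × C = 216966.89
C = 216966.89 / 0.996 = 217838.24
Insurance premium = 0.4% × 217838.24 = 871.35
Import duty = 217838.24 × 6% = 13070.29

CIF value: USD 217838.24; import duty: USD 13070.29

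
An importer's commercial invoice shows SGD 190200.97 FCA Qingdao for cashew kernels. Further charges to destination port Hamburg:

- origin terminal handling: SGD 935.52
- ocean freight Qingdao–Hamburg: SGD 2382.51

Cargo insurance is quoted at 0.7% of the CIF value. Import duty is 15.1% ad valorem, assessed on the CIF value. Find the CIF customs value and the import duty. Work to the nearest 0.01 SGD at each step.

Let C be the CIF value. C = FCA price + pre-shipment costs + freight + 0.7% × C
C − 0.7% × C = 190200.97 + 935.52 + 2382.51
0.993 × C = 193519.00
C = 193519.00 / 0.993 = 194883.18
Insurance premium = 0.7% × 194883.18 = 1364.18
Import duty = 194883.18 × 15.1% = 29427.36

CIF value: SGD 194883.18; import duty: SGD 29427.36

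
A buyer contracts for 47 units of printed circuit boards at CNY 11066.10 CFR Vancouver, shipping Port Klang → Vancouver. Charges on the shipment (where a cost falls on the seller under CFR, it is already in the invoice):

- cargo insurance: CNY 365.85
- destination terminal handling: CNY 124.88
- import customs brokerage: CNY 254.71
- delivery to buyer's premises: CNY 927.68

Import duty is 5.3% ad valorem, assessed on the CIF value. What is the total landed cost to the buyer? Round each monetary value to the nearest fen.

CFR: the seller pays costs through ocean freight to the destination port, but not insurance.
CIF value = CFR price + insurance = 11066.10 + 365.85 = 11431.95
Import duty = 11431.95 × 5.3% = 605.89
Buyer bears: insurance 365.85 + destination terminal 124.88 + brokerage 254.71 + delivery 927.68 + duty 605.89 = 2279.01
Landed cost = invoice 11066.10 + 2279.01 = 13345.11

Total landed cost: CNY 13345.11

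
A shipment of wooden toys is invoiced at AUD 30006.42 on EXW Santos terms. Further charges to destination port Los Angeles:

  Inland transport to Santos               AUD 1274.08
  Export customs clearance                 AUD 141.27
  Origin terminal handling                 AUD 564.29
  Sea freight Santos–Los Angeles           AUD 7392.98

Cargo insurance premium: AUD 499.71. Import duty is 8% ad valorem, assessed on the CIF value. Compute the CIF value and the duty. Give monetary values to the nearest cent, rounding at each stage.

CIF = EXW price + pre-shipment costs + freight + insurance
CIF = 30006.42 + 1274.08 + 141.27 + 564.29 + 7392.98 + 499.71 = 39878.75
Import duty = 39878.75 × 8% = 3190.30

CIF value: AUD 39878.75; import duty: AUD 3190.30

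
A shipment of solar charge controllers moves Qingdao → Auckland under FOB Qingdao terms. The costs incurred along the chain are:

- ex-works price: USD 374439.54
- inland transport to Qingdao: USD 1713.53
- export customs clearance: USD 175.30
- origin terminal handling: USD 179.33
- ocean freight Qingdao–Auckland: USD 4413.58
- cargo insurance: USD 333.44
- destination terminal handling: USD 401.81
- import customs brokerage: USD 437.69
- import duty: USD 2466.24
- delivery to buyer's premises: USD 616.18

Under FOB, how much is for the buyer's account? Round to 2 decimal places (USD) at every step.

FOB: the seller bears costs until goods are on board at the origin port; the buyer bears freight, insurance and all costs thereafter.
Seller's account: goods 374439.54 + inland to port 1713.53 + export clearance 175.30 + origin terminal 179.33 = 376507.70
Buyer's account: freight 4413.58 + insurance 333.44 + destination terminal 401.81 + brokerage 437.69 + duty 2466.24 + delivery 616.18 = 8668.94

Buyer's account: USD 8668.94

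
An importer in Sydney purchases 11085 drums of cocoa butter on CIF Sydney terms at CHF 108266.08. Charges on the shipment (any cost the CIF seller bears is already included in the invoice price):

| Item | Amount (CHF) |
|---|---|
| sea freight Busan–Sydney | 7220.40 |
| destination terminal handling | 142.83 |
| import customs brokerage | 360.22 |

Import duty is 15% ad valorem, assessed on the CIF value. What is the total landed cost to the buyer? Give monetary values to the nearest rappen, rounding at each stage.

CIF: the seller pays costs through ocean freight and marine insurance to the destination port.
Already in the invoice (seller's account under CIF): freight — exclude.
The CIF price already equals the CIF value: 108266.08
Import duty = 108266.08 × 15% = 16239.91
Buyer bears: destination terminal 142.83 + brokerage 360.22 + duty 16239.91 = 16742.96
Landed cost = invoice 108266.08 + 16742.96 = 125009.04

Total landed cost: CHF 125009.04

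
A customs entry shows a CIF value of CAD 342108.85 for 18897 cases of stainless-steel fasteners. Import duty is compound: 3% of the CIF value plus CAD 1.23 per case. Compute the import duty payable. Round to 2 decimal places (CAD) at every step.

Ad valorem component: 342108.85 × 3% = 10263.27
Specific component: 18897 × 1.23 = 23243.31
Import duty = 10263.27 + 23243.31 = 33506.58

Import duty: CAD 33506.58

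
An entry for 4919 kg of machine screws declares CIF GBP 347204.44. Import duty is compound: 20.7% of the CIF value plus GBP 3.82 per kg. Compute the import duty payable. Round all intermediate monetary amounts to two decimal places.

Ad valorem component: 347204.44 × 20.7% = 71871.32
Specific component: 4919 × 3.82 = 18790.58
Import duty = 71871.32 + 18790.58 = 90661.90

Import duty: GBP 90661.90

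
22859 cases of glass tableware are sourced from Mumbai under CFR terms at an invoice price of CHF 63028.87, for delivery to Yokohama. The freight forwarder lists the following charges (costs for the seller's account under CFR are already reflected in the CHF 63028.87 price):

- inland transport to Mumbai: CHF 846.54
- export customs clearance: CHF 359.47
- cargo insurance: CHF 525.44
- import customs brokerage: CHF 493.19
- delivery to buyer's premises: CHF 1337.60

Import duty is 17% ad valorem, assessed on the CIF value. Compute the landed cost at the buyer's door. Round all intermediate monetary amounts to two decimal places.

CFR: the seller pays costs through ocean freight to the destination port, but not insurance.
Already in the invoice (seller's account under CFR): inland to port, export clearance — exclude.
CIF value = CFR price + insurance = 63028.87 + 525.44 = 63554.31
Import duty = 63554.31 × 17% = 10804.23
Buyer bears: insurance 525.44 + brokerage 493.19 + delivery 1337.60 + duty 10804.23 = 13160.46
Landed cost = invoice 63028.87 + 13160.46 = 76189.33

Total landed cost: CHF 76189.33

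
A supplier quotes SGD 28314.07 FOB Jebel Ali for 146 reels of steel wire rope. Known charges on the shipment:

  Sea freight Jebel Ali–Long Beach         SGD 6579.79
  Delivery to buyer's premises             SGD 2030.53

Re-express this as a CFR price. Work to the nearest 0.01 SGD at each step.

Not relevant to the conversion: delivery — on the buyer under both terms; not part of either seller's price.
From FOB to CFR, the seller additionally bears: freight.
CFR price = 28314.07 + 6579.79 = 34893.86

CFR price: SGD 34893.86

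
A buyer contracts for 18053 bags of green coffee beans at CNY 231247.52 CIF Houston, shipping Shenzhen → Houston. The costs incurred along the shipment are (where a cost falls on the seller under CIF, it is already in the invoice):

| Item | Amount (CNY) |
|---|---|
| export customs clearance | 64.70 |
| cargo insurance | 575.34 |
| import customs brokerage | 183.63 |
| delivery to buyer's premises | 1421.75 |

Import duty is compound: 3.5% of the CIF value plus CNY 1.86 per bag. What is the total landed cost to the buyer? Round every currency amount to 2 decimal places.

Total landed cost: CNY 274525.14

CIF: the seller pays costs through ocean freight and marine insurance to the destination port.
Already in the invoice (seller's account under CIF): export clearance, insurance — exclude.
The CIF price already equals the CIF value: 231247.52
Ad valorem component: 231247.52 × 3.5% = 8093.66
Specific component: 18053 × 1.86 = 33578.58
Import duty = 8093.66 + 33578.58 = 41672.24
Buyer bears: brokerage 183.63 + delivery 1421.75 + duty 41672.24 = 43277.62
Landed cost = invoice 231247.52 + 43277.62 = 274525.14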